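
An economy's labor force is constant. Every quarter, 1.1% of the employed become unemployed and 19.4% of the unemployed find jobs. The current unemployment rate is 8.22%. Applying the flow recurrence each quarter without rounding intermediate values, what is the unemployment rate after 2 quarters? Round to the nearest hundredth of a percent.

With a fixed labor force, u_{t+1} = u_t + s·(1−u_t) − f·u_t = u_t·(1−s−f) + s.
Here 1−s−f = 0.795 and s = 0.011.
u_1 = 0.082200 × 0.795 + 0.011 = 0.076349.
u_2 = 0.076349 × 0.795 + 0.011 = 0.071697.

Unemployment rate after two quarters ≈ 7.17%.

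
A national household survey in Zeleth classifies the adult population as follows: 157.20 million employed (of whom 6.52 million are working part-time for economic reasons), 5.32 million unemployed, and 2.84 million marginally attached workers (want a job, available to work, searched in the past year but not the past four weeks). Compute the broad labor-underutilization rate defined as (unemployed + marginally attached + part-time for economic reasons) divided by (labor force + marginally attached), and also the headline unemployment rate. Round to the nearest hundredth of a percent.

Broad underutilization rate ≈ 8.88%; headline unemployment rate ≈ 3.27%.

Labor force = 157.20 + 5.32 = 162.52 million.
Numerator = 5.32 + 2.84 + 6.52 = 14.68 million.
Denominator = 162.52 + 2.84 = 165.36 million.
Broad rate = 14.68 / 165.36 = 8.88%.
Headline unemployment rate = 5.32 / 162.52 = 3.27%.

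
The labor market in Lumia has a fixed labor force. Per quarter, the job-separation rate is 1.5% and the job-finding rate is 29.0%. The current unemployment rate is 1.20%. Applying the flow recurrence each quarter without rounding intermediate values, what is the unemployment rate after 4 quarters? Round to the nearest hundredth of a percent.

With a fixed labor force, u_{t+1} = u_t + s·(1−u_t) − f·u_t = u_t·(1−s−f) + s.
Here 1−s−f = 0.695 and s = 0.015.
u_1 = 0.012000 × 0.695 + 0.015 = 0.023340.
u_2 = 0.023340 × 0.695 + 0.015 = 0.031221.
u_3 = 0.031221 × 0.695 + 0.015 = 0.036699.
u_4 = 0.036699 × 0.695 + 0.015 = 0.040506.

Unemployment rate after four quarters ≈ 4.05%.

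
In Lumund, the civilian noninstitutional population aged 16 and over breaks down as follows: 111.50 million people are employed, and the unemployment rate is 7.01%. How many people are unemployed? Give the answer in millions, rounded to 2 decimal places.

About 8.41 million are unemployed.

Let U be the number unemployed. The labor force is E + U, and U/(E+U) = 0.0701.
So U = 0.0701 × 111.50 / (1 − 0.0701) = 7.8161 / 0.9299 ≈ 8.41 million.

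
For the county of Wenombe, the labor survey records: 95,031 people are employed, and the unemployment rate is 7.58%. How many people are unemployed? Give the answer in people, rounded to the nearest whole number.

Let U be the number unemployed. The labor force is E + U, and U/(E+U) = 0.0758.
So U = 0.0758 × 95,031 / (1 − 0.0758) = 7203.35 / 0.9242 ≈ 7,794.

About 7,794 are unemployed.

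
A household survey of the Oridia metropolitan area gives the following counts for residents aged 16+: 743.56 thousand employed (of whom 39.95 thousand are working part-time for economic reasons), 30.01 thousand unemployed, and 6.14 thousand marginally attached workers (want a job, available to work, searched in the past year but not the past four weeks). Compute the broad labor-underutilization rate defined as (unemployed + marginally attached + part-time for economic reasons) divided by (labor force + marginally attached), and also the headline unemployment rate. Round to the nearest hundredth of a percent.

Labor force = 743.56 + 30.01 = 773.57 thousand.
Numerator = 30.01 + 6.14 + 39.95 = 76.10 thousand.
Denominator = 773.57 + 6.14 = 779.71 thousand.
Broad rate = 76.10 / 779.71 = 9.76%.
Headline unemployment rate = 30.01 / 773.57 = 3.88%.

Broad underutilization rate ≈ 9.76%; headline unemployment rate ≈ 3.88%.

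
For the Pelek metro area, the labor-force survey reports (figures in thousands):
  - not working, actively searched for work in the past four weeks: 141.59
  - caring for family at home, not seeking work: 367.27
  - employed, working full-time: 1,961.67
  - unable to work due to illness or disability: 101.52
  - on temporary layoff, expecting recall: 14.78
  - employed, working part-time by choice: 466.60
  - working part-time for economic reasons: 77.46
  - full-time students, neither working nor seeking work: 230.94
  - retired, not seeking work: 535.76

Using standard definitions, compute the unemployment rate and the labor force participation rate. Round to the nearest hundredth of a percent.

Employed = 1,961.67 + 466.60 + 77.46 = 2,505.73 thousand (anyone who worked, including part-time for economic reasons, counts as employed).
Unemployed = 141.59 + 14.78 = 156.37 thousand (jobless and actively searching, or on temporary layoff).
Labor force = 2,505.73 + 156.37 = 2,662.10 thousand.
Not in labor force = 367.27 + 101.52 + 230.94 + 535.76 = 1,235.49 thousand (those not working and not actively searching are outside the labor force).
Civilian working-age population = 2,662.10 + 1,235.49 = 3,897.59 thousand.
Unemployment rate = 156.37 / 2,662.10 = 5.87%.
Labor force participation rate = 2,662.10 / 3,897.59 = 68.30%.

Unemployment rate ≈ 5.87%; labor force participation rate ≈ 68.30%.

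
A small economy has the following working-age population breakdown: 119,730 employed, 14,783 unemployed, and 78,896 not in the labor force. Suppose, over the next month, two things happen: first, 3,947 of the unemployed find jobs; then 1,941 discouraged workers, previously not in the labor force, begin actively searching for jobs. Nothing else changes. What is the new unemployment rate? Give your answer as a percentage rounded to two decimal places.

Initially, labor force = 119,730 + 14,783 = 134,513, so u = 14,783/134,513 = 10.99%.
After the first change, unemployed falls and employed rises by 3,947; labor force unchanged → E = 123,677, U = 10,836, labor force = 134,513.
After the second change, unemployed and labor force both rise by 1,941 → E = 123,677, U = 12,777, labor force = 136,454.
New unemployment rate = 12,777 / 136,454 = 9.36%.

New unemployment rate ≈ 9.36%.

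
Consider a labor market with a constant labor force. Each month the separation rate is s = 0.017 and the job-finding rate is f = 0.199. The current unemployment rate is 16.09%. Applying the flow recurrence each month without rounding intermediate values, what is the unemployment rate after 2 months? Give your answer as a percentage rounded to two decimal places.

With a fixed labor force, u_{t+1} = u_t + s·(1−u_t) − f·u_t = u_t·(1−s−f) + s.
Here 1−s−f = 0.784 and s = 0.017.
u_1 = 0.160900 × 0.784 + 0.017 = 0.143146.
u_2 = 0.143146 × 0.784 + 0.017 = 0.129226.

Unemployment rate after two months ≈ 12.92%.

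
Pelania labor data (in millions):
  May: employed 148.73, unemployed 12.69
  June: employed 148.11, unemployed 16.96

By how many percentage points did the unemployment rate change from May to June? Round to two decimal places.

The unemployment rate changed by +2.41 percentage points.

May: labor force = 148.73 + 12.69 = 161.42; u = 12.69/161.42 = 7.86%.
June: labor force = 148.11 + 16.96 = 165.07; u = 16.96/165.07 = 10.27%.
Change = 10.27% − 7.86% = +2.41 pp.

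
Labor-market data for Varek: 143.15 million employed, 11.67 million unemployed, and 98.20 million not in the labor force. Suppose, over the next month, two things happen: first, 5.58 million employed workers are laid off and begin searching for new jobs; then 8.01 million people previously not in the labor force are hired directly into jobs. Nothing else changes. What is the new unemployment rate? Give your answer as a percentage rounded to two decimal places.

New unemployment rate ≈ 10.59%.

Initially, labor force = 143.15 + 11.67 = 154.82 million, so u = 11.67/154.82 = 7.54%.
After the first change, employed falls and unemployed rises by 5.58; labor force unchanged → E = 137.57, U = 17.25, labor force = 154.82 million.
After the second change, employed and labor force both rise by 8.01; unemployed unchanged → E = 145.58, U = 17.25, labor force = 162.83 million.
New unemployment rate = 17.25 / 162.83 = 10.59%.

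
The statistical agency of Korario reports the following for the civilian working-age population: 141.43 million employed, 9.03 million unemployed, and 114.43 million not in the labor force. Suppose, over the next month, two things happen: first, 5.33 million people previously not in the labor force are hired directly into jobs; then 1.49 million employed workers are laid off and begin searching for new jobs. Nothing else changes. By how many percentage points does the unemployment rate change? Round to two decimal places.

The unemployment rate changes by +0.75 percentage points.

Initially, labor force = 141.43 + 9.03 = 150.46 million, so u = 9.03/150.46 = 6.00%.
After the first change, employed and labor force both rise by 5.33; unemployed unchanged → E = 146.76, U = 9.03, labor force = 155.79 million.
After the second change, employed falls and unemployed rises by 1.49; labor force unchanged → E = 145.27, U = 10.52, labor force = 155.79 million.
New unemployment rate = 10.52 / 155.79 = 6.75%.
Change = 6.75% − 6.00% = +0.75 percentage points.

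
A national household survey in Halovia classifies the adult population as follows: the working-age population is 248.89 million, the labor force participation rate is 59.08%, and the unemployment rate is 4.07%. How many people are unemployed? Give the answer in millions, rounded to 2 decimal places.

Labor force = 0.5908 × 248.89 = 147.04 million.
Unemployed = 0.0407 × 147.04 ≈ 5.98 million.

About 5.98 million are unemployed.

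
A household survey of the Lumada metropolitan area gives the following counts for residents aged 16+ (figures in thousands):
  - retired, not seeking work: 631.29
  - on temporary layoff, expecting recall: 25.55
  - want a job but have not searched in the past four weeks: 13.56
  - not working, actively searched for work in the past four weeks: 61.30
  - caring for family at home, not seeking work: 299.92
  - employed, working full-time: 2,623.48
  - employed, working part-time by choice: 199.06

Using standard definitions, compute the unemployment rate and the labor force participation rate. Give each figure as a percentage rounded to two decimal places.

Employed = 2,623.48 + 199.06 = 2,822.54 thousand.
Unemployed = 25.55 + 61.30 = 86.85 thousand (jobless and actively searching, or on temporary layoff).
Labor force = 2,822.54 + 86.85 = 2,909.39 thousand.
Not in labor force = 631.29 + 13.56 + 299.92 = 944.77 thousand (those not working and not actively searching are outside the labor force — including those who want a job but have given up searching).
Civilian working-age population = 2,909.39 + 944.77 = 3,854.16 thousand.
Unemployment rate = 86.85 / 2,909.39 = 2.99%.
Labor force participation rate = 2,909.39 / 3,854.16 = 75.49%.

Unemployment rate ≈ 2.99%; labor force participation rate ≈ 75.49%.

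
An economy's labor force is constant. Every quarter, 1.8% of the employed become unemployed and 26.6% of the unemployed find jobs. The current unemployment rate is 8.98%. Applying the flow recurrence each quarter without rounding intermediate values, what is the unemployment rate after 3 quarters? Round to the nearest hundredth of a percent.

Unemployment rate after three quarters ≈ 7.31%.

With a fixed labor force, u_{t+1} = u_t + s·(1−u_t) − f·u_t = u_t·(1−s−f) + s.
Here 1−s−f = 0.716 and s = 0.018.
u_1 = 0.089800 × 0.716 + 0.018 = 0.082297.
u_2 = 0.082297 × 0.716 + 0.018 = 0.076925.
u_3 = 0.076925 × 0.716 + 0.018 = 0.073078.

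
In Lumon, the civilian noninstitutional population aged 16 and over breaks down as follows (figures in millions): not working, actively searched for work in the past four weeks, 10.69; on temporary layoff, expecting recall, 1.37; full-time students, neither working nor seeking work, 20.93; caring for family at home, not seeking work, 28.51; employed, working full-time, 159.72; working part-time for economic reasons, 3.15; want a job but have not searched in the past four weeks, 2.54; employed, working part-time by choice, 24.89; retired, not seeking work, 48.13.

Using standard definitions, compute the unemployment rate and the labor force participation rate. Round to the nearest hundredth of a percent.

Employed = 159.72 + 3.15 + 24.89 = 187.76 million (anyone who worked, including part-time for economic reasons, counts as employed).
Unemployed = 10.69 + 1.37 = 12.06 million (jobless and actively searching, or on temporary layoff).
Labor force = 187.76 + 12.06 = 199.82 million.
Not in labor force = 20.93 + 28.51 + 2.54 + 48.13 = 100.11 million (those not working and not actively searching are outside the labor force — including those who want a job but have given up searching).
Civilian working-age population = 199.82 + 100.11 = 299.93 million.
Unemployment rate = 12.06 / 199.82 = 6.04%.
Labor force participation rate = 199.82 / 299.93 = 66.62%.

Unemployment rate ≈ 6.04%; labor force participation rate ≈ 66.62%.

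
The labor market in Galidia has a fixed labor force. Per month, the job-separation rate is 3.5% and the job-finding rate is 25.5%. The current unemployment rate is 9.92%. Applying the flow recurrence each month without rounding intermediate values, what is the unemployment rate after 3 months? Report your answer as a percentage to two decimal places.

Unemployment rate after three months ≈ 11.30%.

With a fixed labor force, u_{t+1} = u_t + s·(1−u_t) − f·u_t = u_t·(1−s−f) + s.
Here 1−s−f = 0.710 and s = 0.035.
u_1 = 0.099200 × 0.710 + 0.035 = 0.105432.
u_2 = 0.105432 × 0.710 + 0.035 = 0.109857.
u_3 = 0.109857 × 0.710 + 0.035 = 0.112998.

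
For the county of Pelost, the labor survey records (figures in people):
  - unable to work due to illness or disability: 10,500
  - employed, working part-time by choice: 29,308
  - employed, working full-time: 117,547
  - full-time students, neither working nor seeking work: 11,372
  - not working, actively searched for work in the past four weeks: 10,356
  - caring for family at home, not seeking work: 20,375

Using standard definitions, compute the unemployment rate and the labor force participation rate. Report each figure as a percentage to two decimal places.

Employed = 29,308 + 117,547 = 146,855.
Unemployed = 10,356.
Labor force = 146,855 + 10,356 = 157,211.
Not in labor force = 10,500 + 11,372 + 20,375 = 42,247 (those not working and not actively searching are outside the labor force).
Civilian working-age population = 157,211 + 42,247 = 199,458.
Unemployment rate = 10,356 / 157,211 = 6.59%.
Labor force participation rate = 157,211 / 199,458 = 78.82%.

Unemployment rate ≈ 6.59%; labor force participation rate ≈ 78.82%.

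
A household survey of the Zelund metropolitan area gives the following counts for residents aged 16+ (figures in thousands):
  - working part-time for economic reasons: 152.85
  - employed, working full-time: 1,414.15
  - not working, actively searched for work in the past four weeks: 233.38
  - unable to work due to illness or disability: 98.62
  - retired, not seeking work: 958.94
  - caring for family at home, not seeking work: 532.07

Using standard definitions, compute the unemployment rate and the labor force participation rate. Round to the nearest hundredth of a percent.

Employed = 152.85 + 1,414.15 = 1,567.00 thousand (anyone who worked, including part-time for economic reasons, counts as employed).
Unemployed = 233.38 thousand.
Labor force = 1,567.00 + 233.38 = 1,800.38 thousand.
Not in labor force = 98.62 + 958.94 + 532.07 = 1,589.63 thousand (those not working and not actively searching are outside the labor force).
Civilian working-age population = 1,800.38 + 1,589.63 = 3,390.01 thousand.
Unemployment rate = 233.38 / 1,800.38 = 12.96%.
Labor force participation rate = 1,800.38 / 3,390.01 = 53.11%.

Unemployment rate ≈ 12.96%; labor force participation rate ≈ 53.11%.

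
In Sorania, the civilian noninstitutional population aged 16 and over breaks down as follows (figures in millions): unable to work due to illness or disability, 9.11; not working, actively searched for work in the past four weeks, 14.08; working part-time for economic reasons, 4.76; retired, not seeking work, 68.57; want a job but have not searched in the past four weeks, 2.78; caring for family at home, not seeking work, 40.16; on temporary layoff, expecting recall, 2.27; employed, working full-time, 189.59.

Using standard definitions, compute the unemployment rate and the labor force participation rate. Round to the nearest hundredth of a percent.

Unemployment rate ≈ 7.76%; labor force participation rate ≈ 63.59%.

Employed = 4.76 + 189.59 = 194.35 million (anyone who worked, including part-time for economic reasons, counts as employed).
Unemployed = 14.08 + 2.27 = 16.35 million (jobless and actively searching, or on temporary layoff).
Labor force = 194.35 + 16.35 = 210.70 million.
Not in labor force = 9.11 + 68.57 + 2.78 + 40.16 = 120.62 million (those not working and not actively searching are outside the labor force — including those who want a job but have given up searching).
Civilian working-age population = 210.70 + 120.62 = 331.32 million.
Unemployment rate = 16.35 / 210.70 = 7.76%.
Labor force participation rate = 210.70 / 331.32 = 63.59%.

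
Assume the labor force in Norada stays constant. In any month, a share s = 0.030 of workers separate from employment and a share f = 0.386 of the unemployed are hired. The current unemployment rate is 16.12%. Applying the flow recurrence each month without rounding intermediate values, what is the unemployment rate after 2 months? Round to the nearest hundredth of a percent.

Unemployment rate after two months ≈ 10.25%.

With a fixed labor force, u_{t+1} = u_t + s·(1−u_t) − f·u_t = u_t·(1−s−f) + s.
Here 1−s−f = 0.584 and s = 0.030.
u_1 = 0.161200 × 0.584 + 0.030 = 0.124141.
u_2 = 0.124141 × 0.584 + 0.030 = 0.102498.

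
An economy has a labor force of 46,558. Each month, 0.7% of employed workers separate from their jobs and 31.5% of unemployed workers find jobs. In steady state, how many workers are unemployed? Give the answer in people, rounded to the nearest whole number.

Steady-state unemployment rate u* = s/(s+f) = 0.7/(0.7+31.5) = 0.021739.
Unemployed = u* × labor force = 0.021739 × 46,558 ≈ 1,012.

About 1,012 are unemployed in steady state.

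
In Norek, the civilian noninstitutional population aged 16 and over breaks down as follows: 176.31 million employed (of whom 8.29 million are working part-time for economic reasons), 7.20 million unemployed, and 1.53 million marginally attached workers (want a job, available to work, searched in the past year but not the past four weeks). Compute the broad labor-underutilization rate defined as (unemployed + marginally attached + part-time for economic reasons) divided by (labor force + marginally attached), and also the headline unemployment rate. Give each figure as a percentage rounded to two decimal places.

Labor force = 176.31 + 7.20 = 183.51 million.
Numerator = 7.20 + 1.53 + 8.29 = 17.02 million.
Denominator = 183.51 + 1.53 = 185.04 million.
Broad rate = 17.02 / 185.04 = 9.20%.
Headline unemployment rate = 7.20 / 183.51 = 3.92%.

Broad underutilization rate ≈ 9.20%; headline unemployment rate ≈ 3.92%.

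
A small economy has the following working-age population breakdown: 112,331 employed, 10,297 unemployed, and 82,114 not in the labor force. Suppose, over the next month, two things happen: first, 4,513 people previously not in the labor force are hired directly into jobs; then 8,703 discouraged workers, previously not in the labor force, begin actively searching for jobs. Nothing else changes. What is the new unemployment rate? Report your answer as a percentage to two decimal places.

New unemployment rate ≈ 13.99%.

Initially, labor force = 112,331 + 10,297 = 122,628, so u = 10,297/122,628 = 8.40%.
After the first change, employed and labor force both rise by 4,513; unemployed unchanged → E = 116,844, U = 10,297, labor force = 127,141.
After the second change, unemployed and labor force both rise by 8,703 → E = 116,844, U = 19,000, labor force = 135,844.
New unemployment rate = 19,000 / 135,844 = 13.99%.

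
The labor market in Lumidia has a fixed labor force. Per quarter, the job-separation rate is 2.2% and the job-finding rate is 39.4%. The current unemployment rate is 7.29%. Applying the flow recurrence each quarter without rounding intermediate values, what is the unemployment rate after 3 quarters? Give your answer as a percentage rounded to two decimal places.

With a fixed labor force, u_{t+1} = u_t + s·(1−u_t) − f·u_t = u_t·(1−s−f) + s.
Here 1−s−f = 0.584 and s = 0.022.
u_1 = 0.072900 × 0.584 + 0.022 = 0.064574.
u_2 = 0.064574 × 0.584 + 0.022 = 0.059711.
u_3 = 0.059711 × 0.584 + 0.022 = 0.056871.

Unemployment rate after three quarters ≈ 5.69%.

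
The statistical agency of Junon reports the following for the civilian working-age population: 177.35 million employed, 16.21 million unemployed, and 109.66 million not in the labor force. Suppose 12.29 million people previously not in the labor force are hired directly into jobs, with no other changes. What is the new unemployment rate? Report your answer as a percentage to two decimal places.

New unemployment rate ≈ 7.87%.

Initially, labor force = 177.35 + 16.21 = 193.56 million, so u = 16.21/193.56 = 8.37%.
After the change, employed and labor force both rise by 12.29; unemployed unchanged → E = 189.64, U = 16.21, labor force = 205.85 million.
New unemployment rate = 16.21 / 205.85 = 7.87%.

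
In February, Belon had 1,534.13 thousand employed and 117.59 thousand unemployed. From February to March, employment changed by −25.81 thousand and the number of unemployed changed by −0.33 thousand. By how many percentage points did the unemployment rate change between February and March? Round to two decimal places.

February: labor force = 1,534.13 + 117.59 = 1,651.72; u = 117.59/1,651.72 = 7.12%.
March: labor force = 1,508.32 + 117.26 = 1,625.58; u = 117.26/1,625.58 = 7.21%.
Change = 7.21% − 7.12% = +0.09 pp.

The unemployment rate changed by +0.09 percentage points.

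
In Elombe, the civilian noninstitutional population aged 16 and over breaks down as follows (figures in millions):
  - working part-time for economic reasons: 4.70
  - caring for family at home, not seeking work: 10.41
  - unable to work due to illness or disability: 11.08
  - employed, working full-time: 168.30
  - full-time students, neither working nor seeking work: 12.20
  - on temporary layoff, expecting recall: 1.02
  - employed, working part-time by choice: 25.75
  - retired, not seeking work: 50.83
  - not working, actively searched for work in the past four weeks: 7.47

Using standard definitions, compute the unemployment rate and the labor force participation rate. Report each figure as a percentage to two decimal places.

Employed = 4.70 + 168.30 + 25.75 = 198.75 million (anyone who worked, including part-time for economic reasons, counts as employed).
Unemployed = 1.02 + 7.47 = 8.49 million (jobless and actively searching, or on temporary layoff).
Labor force = 198.75 + 8.49 = 207.24 million.
Not in labor force = 10.41 + 11.08 + 12.20 + 50.83 = 84.52 million (those not working and not actively searching are outside the labor force).
Civilian working-age population = 207.24 + 84.52 = 291.76 million.
Unemployment rate = 8.49 / 207.24 = 4.10%.
Labor force participation rate = 207.24 / 291.76 = 71.03%.

Unemployment rate ≈ 4.10%; labor force participation rate ≈ 71.03%.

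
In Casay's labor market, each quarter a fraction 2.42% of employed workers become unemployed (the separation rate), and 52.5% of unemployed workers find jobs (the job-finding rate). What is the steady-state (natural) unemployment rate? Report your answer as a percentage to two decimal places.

At steady state the flows balance: s·E = f·U, so U/(E+U) = s/(s+f).
u* = 2.42 / (2.42 + 52.5) = 2.42 / 54.92 = 4.41%.

Steady-state unemployment rate ≈ 4.41%.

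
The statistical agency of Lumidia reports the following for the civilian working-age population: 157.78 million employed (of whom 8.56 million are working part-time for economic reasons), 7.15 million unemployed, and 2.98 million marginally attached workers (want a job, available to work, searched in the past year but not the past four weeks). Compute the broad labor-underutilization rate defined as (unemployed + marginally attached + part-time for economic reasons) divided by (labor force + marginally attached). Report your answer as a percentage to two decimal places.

Labor force = 157.78 + 7.15 = 164.93 million.
Numerator = 7.15 + 2.98 + 8.56 = 18.69 million.
Denominator = 164.93 + 2.98 = 167.91 million.
Broad rate = 18.69 / 167.91 = 11.13%.

Broad underutilization rate ≈ 11.13%.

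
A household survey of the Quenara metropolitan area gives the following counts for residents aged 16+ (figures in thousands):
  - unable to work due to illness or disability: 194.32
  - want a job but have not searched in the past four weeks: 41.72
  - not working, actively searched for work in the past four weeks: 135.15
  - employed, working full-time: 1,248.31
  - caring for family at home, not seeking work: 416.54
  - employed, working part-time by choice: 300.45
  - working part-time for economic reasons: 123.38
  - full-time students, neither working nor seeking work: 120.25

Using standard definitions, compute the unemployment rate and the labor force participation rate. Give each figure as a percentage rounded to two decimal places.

Unemployment rate ≈ 7.48%; labor force participation rate ≈ 70.05%.

Employed = 1,248.31 + 300.45 + 123.38 = 1,672.14 thousand (anyone who worked, including part-time for economic reasons, counts as employed).
Unemployed = 135.15 thousand.
Labor force = 1,672.14 + 135.15 = 1,807.29 thousand.
Not in labor force = 194.32 + 41.72 + 416.54 + 120.25 = 772.83 thousand (those not working and not actively searching are outside the labor force — including those who want a job but have given up searching).
Civilian working-age population = 1,807.29 + 772.83 = 2,580.12 thousand.
Unemployment rate = 135.15 / 1,807.29 = 7.48%.
Labor force participation rate = 1,807.29 / 2,580.12 = 70.05%.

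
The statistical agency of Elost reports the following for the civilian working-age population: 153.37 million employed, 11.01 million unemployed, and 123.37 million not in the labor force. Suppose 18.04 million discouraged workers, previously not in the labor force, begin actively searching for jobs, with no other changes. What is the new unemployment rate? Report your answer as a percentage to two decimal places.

New unemployment rate ≈ 15.92%.

Initially, labor force = 153.37 + 11.01 = 164.38 million, so u = 11.01/164.38 = 6.70%.
After the change, unemployed and labor force both rise by 18.04 → E = 153.37, U = 29.05, labor force = 182.42 million.
New unemployment rate = 29.05 / 182.42 = 15.92%.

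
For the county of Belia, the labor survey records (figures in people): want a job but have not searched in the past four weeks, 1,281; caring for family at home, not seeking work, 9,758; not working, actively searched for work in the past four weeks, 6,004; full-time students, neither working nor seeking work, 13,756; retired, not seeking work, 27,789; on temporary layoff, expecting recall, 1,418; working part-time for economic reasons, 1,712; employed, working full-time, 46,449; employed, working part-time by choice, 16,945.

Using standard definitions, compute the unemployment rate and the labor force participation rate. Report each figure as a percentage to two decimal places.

Unemployment rate ≈ 10.23%; labor force participation rate ≈ 57.97%.

Employed = 1,712 + 46,449 + 16,945 = 65,106 (anyone who worked, including part-time for economic reasons, counts as employed).
Unemployed = 6,004 + 1,418 = 7,422 (jobless and actively searching, or on temporary layoff).
Labor force = 65,106 + 7,422 = 72,528.
Not in labor force = 1,281 + 9,758 + 13,756 + 27,789 = 52,584 (those not working and not actively searching are outside the labor force — including those who want a job but have given up searching).
Civilian working-age population = 72,528 + 52,584 = 125,112.
Unemployment rate = 7,422 / 72,528 = 10.23%.
Labor force participation rate = 72,528 / 125,112 = 57.97%.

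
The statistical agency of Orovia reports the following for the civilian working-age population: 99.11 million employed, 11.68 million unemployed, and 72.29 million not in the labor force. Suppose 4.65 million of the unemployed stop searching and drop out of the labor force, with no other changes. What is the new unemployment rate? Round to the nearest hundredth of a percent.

Initially, labor force = 99.11 + 11.68 = 110.79 million, so u = 11.68/110.79 = 10.54%.
After the change, unemployed and labor force both fall by 4.65 → E = 99.11, U = 7.03, labor force = 106.14 million.
New unemployment rate = 7.03 / 106.14 = 6.62%.

New unemployment rate ≈ 6.62%.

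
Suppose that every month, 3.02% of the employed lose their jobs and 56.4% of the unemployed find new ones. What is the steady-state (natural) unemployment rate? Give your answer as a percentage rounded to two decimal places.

Steady-state unemployment rate ≈ 5.08%.

At steady state the flows balance: s·E = f·U, so U/(E+U) = s/(s+f).
u* = 3.02 / (3.02 + 56.4) = 3.02 / 59.42 = 5.08%.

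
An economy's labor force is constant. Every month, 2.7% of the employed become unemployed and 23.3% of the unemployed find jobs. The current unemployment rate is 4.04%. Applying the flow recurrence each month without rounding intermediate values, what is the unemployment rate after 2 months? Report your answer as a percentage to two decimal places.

Unemployment rate after two months ≈ 6.91%.

With a fixed labor force, u_{t+1} = u_t + s·(1−u_t) − f·u_t = u_t·(1−s−f) + s.
Here 1−s−f = 0.740 and s = 0.027.
u_1 = 0.040400 × 0.740 + 0.027 = 0.056896.
u_2 = 0.056896 × 0.740 + 0.027 = 0.069103.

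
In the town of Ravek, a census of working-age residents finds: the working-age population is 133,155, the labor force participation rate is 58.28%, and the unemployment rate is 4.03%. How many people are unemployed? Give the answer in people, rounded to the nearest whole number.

Labor force = 0.5828 × 133,155 = 77,603.
Unemployed = 0.0403 × 77,603 ≈ 3,127.

About 3,127 are unemployed.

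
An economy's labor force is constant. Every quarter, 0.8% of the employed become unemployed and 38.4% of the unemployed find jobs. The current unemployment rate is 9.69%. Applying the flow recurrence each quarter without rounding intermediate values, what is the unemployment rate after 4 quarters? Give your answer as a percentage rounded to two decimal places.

With a fixed labor force, u_{t+1} = u_t + s·(1−u_t) − f·u_t = u_t·(1−s−f) + s.
Here 1−s−f = 0.608 and s = 0.008.
u_1 = 0.096900 × 0.608 + 0.008 = 0.066915.
u_2 = 0.066915 × 0.608 + 0.008 = 0.048684.
u_3 = 0.048684 × 0.608 + 0.008 = 0.037600.
u_4 = 0.037600 × 0.608 + 0.008 = 0.030861.

Unemployment rate after four quarters ≈ 3.09%.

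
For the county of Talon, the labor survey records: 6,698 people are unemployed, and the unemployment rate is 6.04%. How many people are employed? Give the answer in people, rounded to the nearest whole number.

Labor force = U / u = 6,698 / 0.0604 ≈ 110,894.
Employed = labor force − unemployed = 110,894 − 6,698 = 104,196.

About 104,196 are employed.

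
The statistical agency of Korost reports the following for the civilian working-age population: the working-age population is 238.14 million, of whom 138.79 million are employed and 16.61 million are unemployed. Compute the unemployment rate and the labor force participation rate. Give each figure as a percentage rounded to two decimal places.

Unemployment rate ≈ 10.69%; labor force participation rate ≈ 65.26%.

Labor force = employed + unemployed = 138.79 + 16.61 = 155.40 million.
Unemployment rate = 16.61 / 155.40 = 10.69%.
Labor force participation rate = 155.40 / 238.14 = 65.26%.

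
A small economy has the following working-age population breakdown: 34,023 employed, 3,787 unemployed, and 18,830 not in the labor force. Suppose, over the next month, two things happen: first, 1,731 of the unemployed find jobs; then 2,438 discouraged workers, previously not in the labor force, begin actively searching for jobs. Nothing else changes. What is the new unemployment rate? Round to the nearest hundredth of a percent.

Initially, labor force = 34,023 + 3,787 = 37,810, so u = 3,787/37,810 = 10.02%.
After the first change, unemployed falls and employed rises by 1,731; labor force unchanged → E = 35,754, U = 2,056, labor force = 37,810.
After the second change, unemployed and labor force both rise by 2,438 → E = 35,754, U = 4,494, labor force = 40,248.
New unemployment rate = 4,494 / 40,248 = 11.17%.

New unemployment rate ≈ 11.17%.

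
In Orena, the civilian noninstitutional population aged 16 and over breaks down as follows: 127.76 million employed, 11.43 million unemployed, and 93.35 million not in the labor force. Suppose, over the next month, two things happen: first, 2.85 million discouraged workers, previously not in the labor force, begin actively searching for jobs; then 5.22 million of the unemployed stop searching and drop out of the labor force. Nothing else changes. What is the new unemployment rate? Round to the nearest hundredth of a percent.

New unemployment rate ≈ 6.62%.

Initially, labor force = 127.76 + 11.43 = 139.19 million, so u = 11.43/139.19 = 8.21%.
After the first change, unemployed and labor force both rise by 2.85 → E = 127.76, U = 14.28, labor force = 142.04 million.
After the second change, unemployed and labor force both fall by 5.22 → E = 127.76, U = 9.06, labor force = 136.82 million.
New unemployment rate = 9.06 / 136.82 = 6.62%.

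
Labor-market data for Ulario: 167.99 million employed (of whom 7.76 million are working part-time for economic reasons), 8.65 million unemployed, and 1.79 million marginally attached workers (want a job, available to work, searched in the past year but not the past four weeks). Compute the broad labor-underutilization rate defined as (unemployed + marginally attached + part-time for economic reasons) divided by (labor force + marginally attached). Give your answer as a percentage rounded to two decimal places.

Labor force = 167.99 + 8.65 = 176.64 million.
Numerator = 8.65 + 1.79 + 7.76 = 18.20 million.
Denominator = 176.64 + 1.79 = 178.43 million.
Broad rate = 18.20 / 178.43 = 10.20%.

Broad underutilization rate ≈ 10.20%.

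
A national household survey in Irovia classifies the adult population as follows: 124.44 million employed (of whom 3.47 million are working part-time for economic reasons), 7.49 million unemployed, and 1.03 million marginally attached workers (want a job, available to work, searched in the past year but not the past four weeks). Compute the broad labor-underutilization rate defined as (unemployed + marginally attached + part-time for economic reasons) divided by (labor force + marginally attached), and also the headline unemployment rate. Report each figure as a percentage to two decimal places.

Labor force = 124.44 + 7.49 = 131.93 million.
Numerator = 7.49 + 1.03 + 3.47 = 11.99 million.
Denominator = 131.93 + 1.03 = 132.96 million.
Broad rate = 11.99 / 132.96 = 9.02%.
Headline unemployment rate = 7.49 / 131.93 = 5.68%.

Broad underutilization rate ≈ 9.02%; headline unemployment rate ≈ 5.68%.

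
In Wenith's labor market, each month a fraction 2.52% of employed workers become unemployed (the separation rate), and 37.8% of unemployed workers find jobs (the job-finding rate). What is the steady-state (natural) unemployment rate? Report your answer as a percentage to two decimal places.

At steady state the flows balance: s·E = f·U, so U/(E+U) = s/(s+f).
u* = 2.52 / (2.52 + 37.8) = 2.52 / 40.32 = 6.25%.

Steady-state unemployment rate ≈ 6.25%.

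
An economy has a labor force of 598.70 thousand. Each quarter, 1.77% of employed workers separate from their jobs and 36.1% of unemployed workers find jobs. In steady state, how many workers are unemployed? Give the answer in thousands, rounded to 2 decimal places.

Steady-state unemployment rate u* = s/(s+f) = 1.77/(1.77+36.1) = 0.046739.
Unemployed = u* × labor force = 0.046739 × 598.70 ≈ 27.98 thousand.

About 27.98 thousand are unemployed in steady state.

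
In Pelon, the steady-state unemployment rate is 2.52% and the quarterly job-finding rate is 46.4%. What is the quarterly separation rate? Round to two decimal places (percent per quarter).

Separation rate ≈ 1.20% per quarter.

From u* = s/(s+f): s = u·f/(1−u).
s = 0.0252 × 46.4 / (1 − 0.0252) = 1.1693 / 0.9748 ≈ 1.20% per quarter.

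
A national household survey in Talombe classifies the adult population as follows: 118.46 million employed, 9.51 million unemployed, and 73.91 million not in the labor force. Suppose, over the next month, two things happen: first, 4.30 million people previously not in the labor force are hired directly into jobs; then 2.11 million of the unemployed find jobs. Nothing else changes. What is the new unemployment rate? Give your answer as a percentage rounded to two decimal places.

Initially, labor force = 118.46 + 9.51 = 127.97 million, so u = 9.51/127.97 = 7.43%.
After the first change, employed and labor force both rise by 4.30; unemployed unchanged → E = 122.76, U = 9.51, labor force = 132.27 million.
After the second change, unemployed falls and employed rises by 2.11; labor force unchanged → E = 124.87, U = 7.40, labor force = 132.27 million.
New unemployment rate = 7.40 / 132.27 = 5.59%.

New unemployment rate ≈ 5.59%.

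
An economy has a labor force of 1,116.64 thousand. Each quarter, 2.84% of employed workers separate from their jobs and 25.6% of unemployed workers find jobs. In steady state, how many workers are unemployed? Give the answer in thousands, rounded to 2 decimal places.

Steady-state unemployment rate u* = s/(s+f) = 2.84/(2.84+25.6) = 0.099859.
Unemployed = u* × labor force = 0.099859 × 1,116.64 ≈ 111.51 thousand.

About 111.51 thousand are unemployed in steady state.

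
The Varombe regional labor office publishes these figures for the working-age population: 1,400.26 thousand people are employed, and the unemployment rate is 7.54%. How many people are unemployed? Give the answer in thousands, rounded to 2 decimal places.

About 114.19 thousand are unemployed.

Let U be the number unemployed. The labor force is E + U, and U/(E+U) = 0.0754.
So U = 0.0754 × 1,400.26 / (1 − 0.0754) = 105.5796 / 0.9246 ≈ 114.19 thousand.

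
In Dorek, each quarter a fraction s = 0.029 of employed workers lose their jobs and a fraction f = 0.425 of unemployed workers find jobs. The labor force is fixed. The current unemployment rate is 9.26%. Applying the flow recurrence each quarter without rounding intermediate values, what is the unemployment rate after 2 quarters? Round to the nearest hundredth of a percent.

With a fixed labor force, u_{t+1} = u_t + s·(1−u_t) − f·u_t = u_t·(1−s−f) + s.
Here 1−s−f = 0.546 and s = 0.029.
u_1 = 0.092600 × 0.546 + 0.029 = 0.079560.
u_2 = 0.079560 × 0.546 + 0.029 = 0.072440.

Unemployment rate after two quarters ≈ 7.24%.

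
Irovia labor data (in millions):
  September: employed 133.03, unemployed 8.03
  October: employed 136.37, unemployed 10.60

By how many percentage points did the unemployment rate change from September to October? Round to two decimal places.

The unemployment rate changed by +1.52 percentage points.

September: labor force = 133.03 + 8.03 = 141.06; u = 8.03/141.06 = 5.69%.
October: labor force = 136.37 + 10.60 = 146.97; u = 10.60/146.97 = 7.21%.
Change = 7.21% − 5.69% = +1.52 pp.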